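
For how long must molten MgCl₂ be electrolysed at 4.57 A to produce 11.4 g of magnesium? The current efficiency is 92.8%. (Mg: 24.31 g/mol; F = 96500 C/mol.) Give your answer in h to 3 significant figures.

5.93 h

n(Mg) = 11.4 / 24.31 = 0.4689 mol
Mg²⁺ + 2e⁻ → Mg, so n(e⁻) = 2 × 0.4689 = 0.9378 mol
Q = 0.9378 × 96500 / 0.928 = 97520 C
t = Q / I = 97520 / 4.57 = 21340 s = 5.93 h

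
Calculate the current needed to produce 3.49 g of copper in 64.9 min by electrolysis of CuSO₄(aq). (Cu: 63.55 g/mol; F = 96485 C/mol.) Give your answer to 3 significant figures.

n(Cu) = 3.49 / 63.55 = 0.05492 mol
Cu²⁺ + 2e⁻ → Cu, so n(e⁻) = 2 × 0.05492 = 0.1098 mol
Q = 0.1098 × 96485 = 10590 C
I = Q / t = 10590 / 3894 s = 2.72 A

2.72 A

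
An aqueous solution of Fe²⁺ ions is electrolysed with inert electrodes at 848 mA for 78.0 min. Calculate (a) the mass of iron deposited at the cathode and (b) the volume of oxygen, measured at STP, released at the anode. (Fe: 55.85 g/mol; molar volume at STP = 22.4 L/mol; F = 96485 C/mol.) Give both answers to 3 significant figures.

1.15 g Fe; 0.230 L O₂

Q = 0.848 × 4680 = 3969 C; n(e⁻) = 3969 / 96485 = 0.04114 mol
Cathode: Fe²⁺ + 2e⁻ → Fe → n(Fe) = 0.04114/2 = 0.02057 mol → 1.15 g
Anode: 2H₂O → O₂ + 4H⁺ + 4e⁻ → n(O₂) = 0.04114/4 = 0.01029 mol → 0.230 L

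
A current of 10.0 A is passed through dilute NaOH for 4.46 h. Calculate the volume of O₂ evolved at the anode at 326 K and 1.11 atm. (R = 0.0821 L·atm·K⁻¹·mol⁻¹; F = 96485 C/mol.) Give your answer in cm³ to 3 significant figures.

Q = 10.0 A × 16056 s = 1.606×10^5 C
Moles of electrons = 1.606×10^5 / 96485 = 1.665 mol
2H₂O → O₂ + 4H⁺ + 4e⁻, so n(O₂) = 1.665 / 4 = 0.4163 mol
V = nRT/P = 0.4163 × 0.0821 × 326 / 1.11 = 10.04 L
= 10000 cm³

10000 cm³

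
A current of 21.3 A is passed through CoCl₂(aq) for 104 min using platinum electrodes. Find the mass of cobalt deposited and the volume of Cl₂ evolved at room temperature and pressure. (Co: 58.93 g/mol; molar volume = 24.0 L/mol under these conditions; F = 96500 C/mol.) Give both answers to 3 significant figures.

Q = 21.3 × 6240 = 1.329×10^5 C; n(e⁻) = 1.329×10^5 / 96500 = 1.377 mol
Cathode: Co²⁺ + 2e⁻ → Co → n(Co) = 1.377/2 = 0.6885 mol → 40.6 g
Anode: 2Cl⁻ → Cl₂ + 2e⁻ → n(Cl₂) = 1.377/2 = 0.6885 mol → 16.5 L

40.6 g Co; 16.5 L Cl₂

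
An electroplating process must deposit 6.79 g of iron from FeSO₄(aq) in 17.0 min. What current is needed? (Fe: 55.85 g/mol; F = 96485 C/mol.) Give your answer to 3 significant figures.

23.0 A

n(Fe) = 6.79 / 55.85 = 0.1216 mol
Fe²⁺ + 2e⁻ → Fe, so n(e⁻) = 2 × 0.1216 = 0.2432 mol
Q = 0.2432 × 96485 = 23470 C
I = Q / t = 23470 / 1020 s = 23.0 A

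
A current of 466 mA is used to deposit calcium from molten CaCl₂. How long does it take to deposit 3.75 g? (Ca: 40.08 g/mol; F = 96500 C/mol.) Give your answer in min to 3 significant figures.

n(Ca) = 3.75 / 40.08 = 0.09356 mol
Ca²⁺ + 2e⁻ → Ca, so n(e⁻) = 2 × 0.09356 = 0.1871 mol
Q = 0.1871 × 96500 = 18060 C
t = Q / I = 18060 / 0.466 = 38760 s = 646 min

646 min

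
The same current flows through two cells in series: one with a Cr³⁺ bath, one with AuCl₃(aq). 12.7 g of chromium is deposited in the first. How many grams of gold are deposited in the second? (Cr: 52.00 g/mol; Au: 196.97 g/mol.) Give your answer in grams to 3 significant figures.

48.1 g

n(Cr) = 12.7 / 52.00 = 0.2442 mol
Cr³⁺ + 3e⁻ → Cr, so n(e⁻) = 3 × 0.2442 = 0.7326 mol
The cells are in series, so the same charge (and hence the same n(e⁻) = 0.7326 mol) passes through both.
Au³⁺ + 3e⁻ → Au, so n(Au) = 0.7326 / 3 = 0.2442 mol
m(Au) = 0.2442 × 196.97 = 48.1 g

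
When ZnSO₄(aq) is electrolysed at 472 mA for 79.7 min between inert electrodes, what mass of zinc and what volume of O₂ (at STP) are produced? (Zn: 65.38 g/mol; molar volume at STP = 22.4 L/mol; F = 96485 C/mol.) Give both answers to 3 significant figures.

0.765 g Zn; 0.131 L O₂

Q = 0.472 × 4782 = 2257 C; n(e⁻) = 2257 / 96485 = 0.02339 mol
Cathode: Zn²⁺ + 2e⁻ → Zn → n(Zn) = 0.02339/2 = 0.01170 mol → 0.765 g
Anode: 2H₂O → O₂ + 4H⁺ + 4e⁻ → n(O₂) = 0.02339/4 = 0.005848 mol → 0.131 L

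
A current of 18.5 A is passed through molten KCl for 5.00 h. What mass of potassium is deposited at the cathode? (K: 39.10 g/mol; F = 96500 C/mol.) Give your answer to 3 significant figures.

Charge passed = 18.5 × 18000 = 3.330×10^5 C
n(e⁻) = 3.330×10^5 / 96500 = 3.451 mol
K⁺ + e⁻ → K, so n(K) = 3.451 mol
m = 3.451 × 39.10 = 135 g

135 g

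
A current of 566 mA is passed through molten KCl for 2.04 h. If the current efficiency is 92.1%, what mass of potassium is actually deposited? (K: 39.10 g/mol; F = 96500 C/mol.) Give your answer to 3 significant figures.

1.55 g

Q = 0.566 × 7344 = 4157 C
n(e⁻) = 4157 / 96500 = 0.04308 mol
K⁺ + e⁻ → K, so theoretical m(K) = 0.04308 × 39.10 = 1.684 g
Actual mass = 92.1% × 1.684 = 1.55 g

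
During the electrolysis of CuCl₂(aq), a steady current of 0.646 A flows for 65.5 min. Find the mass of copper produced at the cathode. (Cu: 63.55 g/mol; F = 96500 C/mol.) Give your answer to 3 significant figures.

0.836 g

Charge passed = 0.646 × 3930 = 2539 C
n(e⁻) = Q/F = 2539/96500 = 0.02631 mol
Cu²⁺ + 2e⁻ → Cu, so n(Cu) = 0.02631 / 2 = 0.01316 mol
m = 0.01316 × 63.55 = 0.836 g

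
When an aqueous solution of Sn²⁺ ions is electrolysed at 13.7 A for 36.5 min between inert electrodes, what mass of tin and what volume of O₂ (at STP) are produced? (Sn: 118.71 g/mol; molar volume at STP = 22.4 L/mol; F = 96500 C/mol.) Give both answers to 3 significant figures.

18.5 g Sn; 1.74 L O₂

Q = 13.7 × 2190 = 30000 C; n(e⁻) = 30000 / 96500 = 0.3109 mol
Cathode: Sn²⁺ + 2e⁻ → Sn → n(Sn) = 0.3109/2 = 0.1555 mol → 18.5 g
Anode: 2H₂O → O₂ + 4H⁺ + 4e⁻ → n(O₂) = 0.3109/4 = 0.07773 mol → 1.74 L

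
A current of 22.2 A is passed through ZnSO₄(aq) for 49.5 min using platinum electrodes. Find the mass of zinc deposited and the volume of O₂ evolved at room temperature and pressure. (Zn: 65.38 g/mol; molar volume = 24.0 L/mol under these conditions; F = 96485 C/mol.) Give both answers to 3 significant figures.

Q = 22.2 × 2970 = 65930 C; n(e⁻) = 65930 / 96485 = 0.6833 mol
Cathode: Zn²⁺ + 2e⁻ → Zn → n(Zn) = 0.6833/2 = 0.3417 mol → 22.3 g
Anode: 2H₂O → O₂ + 4H⁺ + 4e⁻ → n(O₂) = 0.6833/4 = 0.1708 mol → 4.10 L

22.3 g Zn; 4.10 L O₂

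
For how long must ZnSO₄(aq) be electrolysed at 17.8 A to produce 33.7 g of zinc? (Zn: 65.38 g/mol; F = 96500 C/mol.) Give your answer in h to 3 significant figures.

1.55 h

n(Zn) = 33.7 / 65.38 = 0.5154 mol
Zn²⁺ + 2e⁻ → Zn, so n(e⁻) = 2 × 0.5154 = 1.031 mol
Q = 1.031 × 96500 = 99490 C
t = Q / I = 99490 / 17.8 = 5589 s = 1.55 h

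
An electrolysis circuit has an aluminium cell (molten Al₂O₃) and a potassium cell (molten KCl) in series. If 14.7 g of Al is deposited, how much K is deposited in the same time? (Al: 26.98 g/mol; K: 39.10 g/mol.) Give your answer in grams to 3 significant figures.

n(Al) = 14.7 / 26.98 = 0.5448 mol
Al³⁺ + 3e⁻ → Al, so n(e⁻) = 3 × 0.5448 = 1.634 mol
In series, the same 1.634 mol of electrons flows through the second cell.
K⁺ + e⁻ → K, so n(K) = 1.634 mol
m(K) = 1.634 × 39.10 = 63.9 g

63.9 g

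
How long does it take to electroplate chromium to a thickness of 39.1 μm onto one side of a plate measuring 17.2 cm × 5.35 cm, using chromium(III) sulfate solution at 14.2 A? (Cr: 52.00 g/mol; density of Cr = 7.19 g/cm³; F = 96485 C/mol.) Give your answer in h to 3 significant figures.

Plated area = 17.2 × 5.35 = 92.02 cm²
Volume = 92.02 × 39.1×10⁻⁴ cm = 0.3598 cm³
m(Cr) = 0.3598 × 7.19 = 2.587 g
n(Cr) = 2.587 / 52.00 = 0.04975 mol; n(e⁻) = 3 × 0.04975 = 0.1493 mol
Q = 0.1493 × 96485 = 14410 C
t = 14410 / 14.2 = 1015 s = 0.282 h

0.282 h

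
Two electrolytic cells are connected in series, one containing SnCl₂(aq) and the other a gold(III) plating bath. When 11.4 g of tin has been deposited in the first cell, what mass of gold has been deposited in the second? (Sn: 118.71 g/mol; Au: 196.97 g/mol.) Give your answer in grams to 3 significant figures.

12.6 g

n(Sn) = 11.4 / 118.71 = 0.09603 mol
Sn²⁺ + 2e⁻ → Sn, so n(e⁻) = 2 × 0.09603 = 0.1921 mol
Same current for the same time ⇒ same n(e⁻) = 0.1921 mol in both cells.
Au³⁺ + 3e⁻ → Au, so n(Au) = 0.1921 / 3 = 0.06403 mol
m(Au) = 0.06403 × 196.97 = 12.6 g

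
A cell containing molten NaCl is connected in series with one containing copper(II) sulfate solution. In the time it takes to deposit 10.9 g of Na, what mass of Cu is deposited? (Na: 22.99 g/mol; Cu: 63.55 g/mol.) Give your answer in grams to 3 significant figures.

15.1 g

n(Na) = 10.9 / 22.99 = 0.4741 mol
Na⁺ + e⁻ → Na, so n(e⁻) = 0.4741 mol
The cells are in series, so the same charge (and hence the same n(e⁻) = 0.4741 mol) passes through both.
Cu²⁺ + 2e⁻ → Cu, so n(Cu) = 0.4741 / 2 = 0.2371 mol
m(Cu) = 0.2371 × 63.55 = 15.1 g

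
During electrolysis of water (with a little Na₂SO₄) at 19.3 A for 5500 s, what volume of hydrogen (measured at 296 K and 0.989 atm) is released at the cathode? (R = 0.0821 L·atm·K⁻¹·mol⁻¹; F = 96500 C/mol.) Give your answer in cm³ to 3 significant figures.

Q = 19.3 A × 5500 s = 1.062×10^5 C
n(e⁻) = Q/F = 1.062×10^5/96500 = 1.101 mol
2H⁺ + 2e⁻ → H₂, so n(H₂) = 1.101 / 2 = 0.5505 mol
V = nRT/P = 0.5505 × 0.0821 × 296 / 0.989 = 13.53 L
= 13500 cm³

13500 cm³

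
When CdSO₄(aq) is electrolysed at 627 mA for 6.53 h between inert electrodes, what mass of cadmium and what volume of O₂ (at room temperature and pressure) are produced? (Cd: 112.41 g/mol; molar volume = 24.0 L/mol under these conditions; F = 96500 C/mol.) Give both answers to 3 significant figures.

Q = 0.627 × 23508 = 14740 C; n(e⁻) = 14740 / 96500 = 0.1527 mol
Cathode: Cd²⁺ + 2e⁻ → Cd → n(Cd) = 0.1527/2 = 0.07635 mol → 8.58 g
Anode: 2H₂O → O₂ + 4H⁺ + 4e⁻ → n(O₂) = 0.1527/4 = 0.03818 mol → 0.916 L

8.58 g Cd; 0.916 L O₂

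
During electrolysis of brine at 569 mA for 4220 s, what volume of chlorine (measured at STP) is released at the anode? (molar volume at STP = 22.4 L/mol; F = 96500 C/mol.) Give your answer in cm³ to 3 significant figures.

Q = It = 0.569 × 4220 = 2401 C
Moles of electrons = 2401 / 96500 = 0.02488 mol
2Cl⁻ → Cl₂ + 2e⁻, so n(Cl₂) = 0.02488 / 2 = 0.01244 mol
V = 0.01244 × 22.4 = 0.2787 L
= 279 cm³

279 cm³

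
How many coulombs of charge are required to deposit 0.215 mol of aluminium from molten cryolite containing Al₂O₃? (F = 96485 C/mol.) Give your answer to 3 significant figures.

62200 C

Al³⁺ + 3e⁻ → Al, so n(e⁻) = 3 × 0.215 = 0.6450 mol
Q = 0.6450 × 96485 = 62230 C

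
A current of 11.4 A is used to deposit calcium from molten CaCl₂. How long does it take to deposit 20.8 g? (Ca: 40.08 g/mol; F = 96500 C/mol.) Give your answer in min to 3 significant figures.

146 min

n(Ca) = 20.8 / 40.08 = 0.5190 mol
Ca²⁺ + 2e⁻ → Ca, so n(e⁻) = 2 × 0.5190 = 1.038 mol
Q = 1.038 × 96500 = 1.002×10^5 C
t = Q / I = 1.002×10^5 / 11.4 = 8789 s = 146 min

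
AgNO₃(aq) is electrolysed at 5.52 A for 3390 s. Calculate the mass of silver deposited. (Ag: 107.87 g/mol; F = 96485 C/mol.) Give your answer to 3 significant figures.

20.9 g

Q = It = 5.52 × 3390 = 18710 C
n(e⁻) = Q/F = 18710/96485 = 0.1939 mol
Ag⁺ + e⁻ → Ag, so n(Ag) = 0.1939 mol
m = 0.1939 × 107.87 = 20.9 g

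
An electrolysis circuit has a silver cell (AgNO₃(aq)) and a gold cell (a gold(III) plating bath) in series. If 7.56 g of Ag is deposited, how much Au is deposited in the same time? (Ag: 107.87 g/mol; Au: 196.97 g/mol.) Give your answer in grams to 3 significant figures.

n(Ag) = 7.56 / 107.87 = 0.07008 mol
Ag⁺ + e⁻ → Ag, so n(e⁻) = 0.07008 mol
Same current for the same time ⇒ same n(e⁻) = 0.07008 mol in both cells.
Au³⁺ + 3e⁻ → Au, so n(Au) = 0.07008 / 3 = 0.02336 mol
m(Au) = 0.02336 × 196.97 = 4.60 g

4.60 g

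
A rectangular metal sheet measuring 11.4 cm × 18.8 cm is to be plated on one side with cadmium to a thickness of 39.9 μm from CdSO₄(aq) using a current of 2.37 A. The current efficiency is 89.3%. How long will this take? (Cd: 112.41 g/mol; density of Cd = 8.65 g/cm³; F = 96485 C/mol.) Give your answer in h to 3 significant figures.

1.67 h

Plated area = 11.4 × 18.8 = 214.3 cm²
Volume = 214.3 × 39.9×10⁻⁴ cm = 0.8551 cm³
m(Cd) = 0.8551 × 8.65 = 7.397 g
n(Cd) = 7.397 / 112.41 = 0.06580 mol; n(e⁻) = 2 × 0.06580 = 0.1316 mol
Q = 0.1316 × 96485 / 0.893 = 14220 C
t = 14220 / 2.37 = 6000 s = 1.67 h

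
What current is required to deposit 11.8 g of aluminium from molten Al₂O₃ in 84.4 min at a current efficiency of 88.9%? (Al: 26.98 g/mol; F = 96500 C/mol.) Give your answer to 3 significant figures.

28.1 A

n(Al) = 11.8 / 26.98 = 0.4374 mol
Al³⁺ + 3e⁻ → Al, so n(e⁻) = 3 × 0.4374 = 1.312 mol
Q = 1.312 × 96500 / 0.889 = 1.424×10^5 C
I = Q / t = 1.424×10^5 / 5064 s = 28.1 A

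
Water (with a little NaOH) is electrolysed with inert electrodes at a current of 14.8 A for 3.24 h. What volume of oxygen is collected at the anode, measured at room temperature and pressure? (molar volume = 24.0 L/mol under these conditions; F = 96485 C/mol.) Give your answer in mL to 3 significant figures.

Charge passed = 14.8 × 11664 = 1.726×10^5 C
n(e⁻) = 1.726×10^5 / 96485 = 1.789 mol
2H₂O → O₂ + 4H⁺ + 4e⁻, so n(O₂) = 1.789 / 4 = 0.4473 mol
V = 0.4473 × 24.0 = 10.74 L
= 10700 mL

10700 mL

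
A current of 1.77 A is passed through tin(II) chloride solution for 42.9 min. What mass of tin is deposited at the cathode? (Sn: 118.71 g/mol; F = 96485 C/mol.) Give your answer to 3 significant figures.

Charge passed = 1.77 × 2574 = 4556 C
n(e⁻) = 4556 / 96485 = 0.04722 mol
Sn²⁺ + 2e⁻ → Sn, so n(Sn) = 0.04722 / 2 = 0.02361 mol
m = 0.02361 × 118.71 = 2.80 g

2.80 g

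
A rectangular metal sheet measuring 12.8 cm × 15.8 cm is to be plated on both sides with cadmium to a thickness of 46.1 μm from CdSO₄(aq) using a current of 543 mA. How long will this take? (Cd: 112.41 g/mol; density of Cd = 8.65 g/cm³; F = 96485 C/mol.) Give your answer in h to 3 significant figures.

Plated area = 2 × 12.8 × 15.8 = 404.5 cm²
Volume = 404.5 × 46.1×10⁻⁴ cm = 1.865 cm³
m(Cd) = 1.865 × 8.65 = 16.13 g
n(Cd) = 16.13 / 112.41 = 0.1435 mol; n(e⁻) = 2 × 0.1435 = 0.2870 mol
Q = 0.2870 × 96485 = 27690 C
t = 27690 / 0.543 = 50990 s = 14.2 h

14.2 h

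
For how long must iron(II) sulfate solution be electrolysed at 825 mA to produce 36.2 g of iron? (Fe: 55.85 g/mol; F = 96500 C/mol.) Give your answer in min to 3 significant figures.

2530 min

n(Fe) = 36.2 / 55.85 = 0.6482 mol
Fe²⁺ + 2e⁻ → Fe, so n(e⁻) = 2 × 0.6482 = 1.296 mol
Q = 1.296 × 96500 = 1.251×10^5 C
t = Q / I = 1.251×10^5 / 0.825 = 1.516×10^5 s = 2530 min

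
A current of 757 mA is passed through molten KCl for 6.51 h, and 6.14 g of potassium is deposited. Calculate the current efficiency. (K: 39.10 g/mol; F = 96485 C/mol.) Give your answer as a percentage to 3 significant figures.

85.4%

Q = 0.757 × 23436 = 17740 C
n(e⁻) = 17740 / 96485 = 0.1839 mol
K⁺ + e⁻ → K, so theoretical n(K) = 0.1839 mol → 7.190 g
Efficiency = 6.14 / 7.190 = 0.8540 = 85.4%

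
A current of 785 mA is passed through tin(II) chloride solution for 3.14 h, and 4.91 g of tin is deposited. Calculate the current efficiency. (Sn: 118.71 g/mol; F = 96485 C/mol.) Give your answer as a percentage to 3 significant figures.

Q = 0.785 × 11304 = 8874 C
n(e⁻) = 8874 / 96485 = 0.09197 mol
Sn²⁺ + 2e⁻ → Sn, so theoretical n(Sn) = 0.04599 mol → 5.459 g
Efficiency = 4.91 / 5.459 = 0.8994 = 89.9%

89.9%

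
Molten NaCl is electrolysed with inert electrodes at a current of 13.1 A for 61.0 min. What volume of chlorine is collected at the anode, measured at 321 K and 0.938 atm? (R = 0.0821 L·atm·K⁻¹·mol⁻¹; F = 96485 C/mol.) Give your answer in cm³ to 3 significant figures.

Q = 13.1 A × 3660 s = 47950 C
n(e⁻) = 47950 / 96485 = 0.4970 mol
2Cl⁻ → Cl₂ + 2e⁻, so n(Cl₂) = 0.4970 / 2 = 0.2485 mol
V = nRT/P = 0.2485 × 0.0821 × 321 / 0.938 = 6.982 L
= 6980 cm³

6980 cm³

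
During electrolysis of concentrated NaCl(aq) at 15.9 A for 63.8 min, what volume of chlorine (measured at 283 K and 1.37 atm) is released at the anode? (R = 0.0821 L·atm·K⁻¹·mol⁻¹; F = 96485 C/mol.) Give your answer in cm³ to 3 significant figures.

5350 cm³

Q = 15.9 A × 3828 s = 60870 C
n(e⁻) = 60870 / 96485 = 0.6309 mol
2Cl⁻ → Cl₂ + 2e⁻, so n(Cl₂) = 0.6309 / 2 = 0.3155 mol
V = nRT/P = 0.3155 × 0.0821 × 283 / 1.37 = 5.351 L
= 5350 cm³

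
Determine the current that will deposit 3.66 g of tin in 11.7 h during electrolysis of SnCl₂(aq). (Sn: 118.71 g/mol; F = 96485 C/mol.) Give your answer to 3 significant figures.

0.141 A

n(Sn) = 3.66 / 118.71 = 0.03083 mol
Sn²⁺ + 2e⁻ → Sn, so n(e⁻) = 2 × 0.03083 = 0.06166 mol
Q = 0.06166 × 96485 = 5949 C
I = Q / t = 5949 / 42120 s = 0.141 A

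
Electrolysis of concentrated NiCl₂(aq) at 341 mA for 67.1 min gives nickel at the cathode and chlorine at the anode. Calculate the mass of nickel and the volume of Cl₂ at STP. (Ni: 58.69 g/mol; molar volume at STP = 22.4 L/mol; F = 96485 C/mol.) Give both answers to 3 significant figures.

0.418 g Ni; 0.159 L Cl₂

Q = 0.341 × 4026 = 1373 C; n(e⁻) = 1373 / 96485 = 0.01423 mol
Cathode: Ni²⁺ + 2e⁻ → Ni → n(Ni) = 0.01423/2 = 0.007115 mol → 0.418 g
Anode: 2Cl⁻ → Cl₂ + 2e⁻ → n(Cl₂) = 0.01423/2 = 0.007115 mol → 0.159 L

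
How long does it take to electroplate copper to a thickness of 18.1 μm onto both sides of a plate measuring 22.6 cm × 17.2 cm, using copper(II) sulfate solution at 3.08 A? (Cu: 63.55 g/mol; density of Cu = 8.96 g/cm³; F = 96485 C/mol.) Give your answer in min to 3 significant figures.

207 min

Plated area = 2 × 22.6 × 17.2 = 777.4 cm²
Volume = 777.4 × 18.1×10⁻⁴ cm = 1.407 cm³
m(Cu) = 1.407 × 8.96 = 12.61 g
n(Cu) = 12.61 / 63.55 = 0.1984 mol; n(e⁻) = 2 × 0.1984 = 0.3968 mol
Q = 0.3968 × 96485 = 38290 C
t = 38290 / 3.08 = 12430 s = 207 min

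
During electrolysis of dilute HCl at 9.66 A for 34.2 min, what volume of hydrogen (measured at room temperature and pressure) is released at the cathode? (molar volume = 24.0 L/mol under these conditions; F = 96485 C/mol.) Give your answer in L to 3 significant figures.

Charge passed = 9.66 × 2052 = 19820 C
n(e⁻) = 19820 / 96485 = 0.2054 mol
2H⁺ + 2e⁻ → H₂, so n(H₂) = 0.2054 / 2 = 0.1027 mol
V = 0.1027 × 24.0 = 2.465 L

2.47 L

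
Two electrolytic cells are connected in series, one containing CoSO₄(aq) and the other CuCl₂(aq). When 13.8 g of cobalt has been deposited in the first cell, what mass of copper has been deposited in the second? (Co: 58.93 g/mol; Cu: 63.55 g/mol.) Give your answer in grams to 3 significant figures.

14.9 g

n(Co) = 13.8 / 58.93 = 0.2342 mol
Co²⁺ + 2e⁻ → Co, so n(e⁻) = 2 × 0.2342 = 0.4684 mol
In series, the same 0.4684 mol of electrons flows through the second cell.
Cu²⁺ + 2e⁻ → Cu, so n(Cu) = 0.4684 / 2 = 0.2342 mol
m(Cu) = 0.2342 × 63.55 = 14.9 g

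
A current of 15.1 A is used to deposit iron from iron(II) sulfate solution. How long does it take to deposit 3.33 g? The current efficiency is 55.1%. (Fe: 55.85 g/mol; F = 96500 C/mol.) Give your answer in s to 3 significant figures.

1380 s

n(Fe) = 3.33 / 55.85 = 0.05962 mol
Fe²⁺ + 2e⁻ → Fe, so n(e⁻) = 2 × 0.05962 = 0.1192 mol
Q = 0.1192 × 96500 / 0.551 = 20880 C
t = Q / I = 20880 / 15.1 = 1383 s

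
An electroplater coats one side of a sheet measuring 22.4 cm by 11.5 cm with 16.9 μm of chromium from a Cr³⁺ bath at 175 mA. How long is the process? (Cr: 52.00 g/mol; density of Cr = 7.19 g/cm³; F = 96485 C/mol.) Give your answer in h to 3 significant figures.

27.7 h

Plated area = 22.4 × 11.5 = 257.6 cm²
Volume = 257.6 × 16.9×10⁻⁴ cm = 0.4353 cm³
m(Cr) = 0.4353 × 7.19 = 3.130 g
n(Cr) = 3.130 / 52.00 = 0.06019 mol; n(e⁻) = 3 × 0.06019 = 0.1806 mol
Q = 0.1806 × 96485 = 17430 C
t = 17430 / 0.175 = 99600 s = 27.7 h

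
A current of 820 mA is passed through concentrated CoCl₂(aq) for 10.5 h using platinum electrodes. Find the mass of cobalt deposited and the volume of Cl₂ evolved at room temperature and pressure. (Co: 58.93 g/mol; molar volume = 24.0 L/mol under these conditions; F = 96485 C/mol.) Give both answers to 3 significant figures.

Q = 0.820 × 37800 = 31000 C; n(e⁻) = 31000 / 96485 = 0.3213 mol
Cathode: Co²⁺ + 2e⁻ → Co → n(Co) = 0.3213/2 = 0.1607 mol → 9.47 g
Anode: 2Cl⁻ → Cl₂ + 2e⁻ → n(Cl₂) = 0.3213/2 = 0.1607 mol → 3.86 L

9.47 g Co; 3.86 L Cl₂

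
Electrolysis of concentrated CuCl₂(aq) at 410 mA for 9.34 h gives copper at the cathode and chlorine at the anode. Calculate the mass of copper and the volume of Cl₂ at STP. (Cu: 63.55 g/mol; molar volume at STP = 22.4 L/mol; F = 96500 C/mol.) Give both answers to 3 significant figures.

Q = 0.410 × 33624 = 13790 C; n(e⁻) = 13790 / 96500 = 0.1429 mol
Cathode: Cu²⁺ + 2e⁻ → Cu → n(Cu) = 0.1429/2 = 0.07145 mol → 4.54 g
Anode: 2Cl⁻ → Cl₂ + 2e⁻ → n(Cl₂) = 0.1429/2 = 0.07145 mol → 1.60 L

4.54 g Cu; 1.60 L Cl₂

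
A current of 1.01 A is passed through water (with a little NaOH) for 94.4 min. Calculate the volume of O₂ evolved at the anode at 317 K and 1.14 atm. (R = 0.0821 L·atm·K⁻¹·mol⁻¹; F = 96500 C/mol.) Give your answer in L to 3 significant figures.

Q = It = 1.01 × 5664 = 5721 C
n(e⁻) = Q/F = 5721/96500 = 0.05928 mol
2H₂O → O₂ + 4H⁺ + 4e⁻, so n(O₂) = 0.05928 / 4 = 0.01482 mol
V = nRT/P = 0.01482 × 0.0821 × 317 / 1.14 = 0.3383 L

0.338 L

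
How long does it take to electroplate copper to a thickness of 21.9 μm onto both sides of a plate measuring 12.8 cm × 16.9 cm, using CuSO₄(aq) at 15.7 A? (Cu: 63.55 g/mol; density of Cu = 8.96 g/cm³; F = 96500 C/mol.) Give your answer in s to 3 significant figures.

Plated area = 2 × 12.8 × 16.9 = 432.6 cm²
Volume = 432.6 × 21.9×10⁻⁴ cm = 0.9474 cm³
m(Cu) = 0.9474 × 8.96 = 8.489 g
n(Cu) = 8.489 / 63.55 = 0.1336 mol; n(e⁻) = 2 × 0.1336 = 0.2672 mol
Q = 0.2672 × 96500 = 25780 C
t = 25780 / 15.7 = 1642 s

1640 s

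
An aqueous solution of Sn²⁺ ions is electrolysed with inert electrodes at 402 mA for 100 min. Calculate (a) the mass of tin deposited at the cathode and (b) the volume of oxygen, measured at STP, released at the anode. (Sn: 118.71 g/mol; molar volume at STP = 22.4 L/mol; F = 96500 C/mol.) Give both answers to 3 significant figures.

1.48 g Sn; 0.140 L O₂

Q = 0.402 × 6000 = 2412 C; n(e⁻) = 2412 / 96500 = 0.02499 mol
Cathode: Sn²⁺ + 2e⁻ → Sn → n(Sn) = 0.02499/2 = 0.01250 mol → 1.48 g
Anode: 2H₂O → O₂ + 4H⁺ + 4e⁻ → n(O₂) = 0.02499/4 = 0.006248 mol → 0.140 L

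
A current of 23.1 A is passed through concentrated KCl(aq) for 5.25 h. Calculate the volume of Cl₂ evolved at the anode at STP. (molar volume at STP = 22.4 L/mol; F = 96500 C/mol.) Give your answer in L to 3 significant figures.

50.7 L

Q = It = 23.1 × 18900 = 4.366×10^5 C
n(e⁻) = 4.366×10^5 / 96500 = 4.524 mol
2Cl⁻ → Cl₂ + 2e⁻, so n(Cl₂) = 4.524 / 2 = 2.262 mol
V = 2.262 × 22.4 = 50.67 L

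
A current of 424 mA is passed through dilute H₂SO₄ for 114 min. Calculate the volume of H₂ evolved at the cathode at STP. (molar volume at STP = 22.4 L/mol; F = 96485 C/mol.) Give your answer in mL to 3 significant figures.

Q = It = 0.424 × 6840 = 2900 C
Moles of electrons = 2900 / 96485 = 0.03006 mol
2H⁺ + 2e⁻ → H₂, so n(H₂) = 0.03006 / 2 = 0.01503 mol
V = 0.01503 × 22.4 = 0.3367 L
= 337 mL

337 mL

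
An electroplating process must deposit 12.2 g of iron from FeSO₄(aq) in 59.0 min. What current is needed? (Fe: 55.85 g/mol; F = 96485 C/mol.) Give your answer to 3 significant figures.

n(Fe) = 12.2 / 55.85 = 0.2184 mol
Fe²⁺ + 2e⁻ → Fe, so n(e⁻) = 2 × 0.2184 = 0.4368 mol
Q = 0.4368 × 96485 = 42140 C
I = Q / t = 42140 / 3540 s = 11.9 A

11.9 A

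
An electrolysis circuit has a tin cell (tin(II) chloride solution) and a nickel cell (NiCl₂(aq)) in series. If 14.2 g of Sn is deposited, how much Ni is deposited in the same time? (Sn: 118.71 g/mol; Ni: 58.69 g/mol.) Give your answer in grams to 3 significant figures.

7.02 g

n(Sn) = 14.2 / 118.71 = 0.1196 mol
Sn²⁺ + 2e⁻ → Sn, so n(e⁻) = 2 × 0.1196 = 0.2392 mol
Same current for the same time ⇒ same n(e⁻) = 0.2392 mol in both cells.
Ni²⁺ + 2e⁻ → Ni, so n(Ni) = 0.2392 / 2 = 0.1196 mol
m(Ni) = 0.1196 × 58.69 = 7.02 g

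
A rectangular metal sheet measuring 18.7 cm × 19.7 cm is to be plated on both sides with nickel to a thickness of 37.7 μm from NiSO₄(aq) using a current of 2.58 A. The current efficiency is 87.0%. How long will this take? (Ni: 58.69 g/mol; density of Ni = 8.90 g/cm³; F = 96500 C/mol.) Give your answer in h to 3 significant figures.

Plated area = 2 × 18.7 × 19.7 = 736.8 cm²
Volume = 736.8 × 37.7×10⁻⁴ cm = 2.778 cm³
m(Ni) = 2.778 × 8.90 = 24.72 g
n(Ni) = 24.72 / 58.69 = 0.4212 mol; n(e⁻) = 2 × 0.4212 = 0.8424 mol
Q = 0.8424 × 96500 / 0.870 = 93440 C
t = 93440 / 2.58 = 36220 s = 10.1 h

10.1 h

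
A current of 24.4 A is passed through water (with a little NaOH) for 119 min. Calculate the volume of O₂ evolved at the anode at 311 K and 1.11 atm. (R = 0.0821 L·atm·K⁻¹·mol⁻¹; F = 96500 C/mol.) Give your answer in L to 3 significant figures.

10.4 L

Q = It = 24.4 × 7140 = 1.742×10^5 C
Moles of electrons = 1.742×10^5 / 96500 = 1.805 mol
2H₂O → O₂ + 4H⁺ + 4e⁻, so n(O₂) = 1.805 / 4 = 0.4513 mol
V = nRT/P = 0.4513 × 0.0821 × 311 / 1.11 = 10.38 L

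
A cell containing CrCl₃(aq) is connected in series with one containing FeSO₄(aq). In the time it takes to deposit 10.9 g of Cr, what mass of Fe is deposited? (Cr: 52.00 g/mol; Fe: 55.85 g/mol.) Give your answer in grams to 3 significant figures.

17.6 g

n(Cr) = 10.9 / 52.00 = 0.2096 mol
Cr³⁺ + 3e⁻ → Cr, so n(e⁻) = 3 × 0.2096 = 0.6288 mol
In series, the same 0.6288 mol of electrons flows through the second cell.
Fe²⁺ + 2e⁻ → Fe, so n(Fe) = 0.6288 / 2 = 0.3144 mol
m(Fe) = 0.3144 × 55.85 = 17.6 g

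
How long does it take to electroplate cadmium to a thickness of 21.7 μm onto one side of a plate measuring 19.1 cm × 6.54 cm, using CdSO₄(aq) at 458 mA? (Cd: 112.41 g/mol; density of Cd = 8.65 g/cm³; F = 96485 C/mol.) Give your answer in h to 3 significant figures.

2.44 h

Plated area = 19.1 × 6.54 = 124.9 cm²
Volume = 124.9 × 21.7×10⁻⁴ cm = 0.2710 cm³
m(Cd) = 0.2710 × 8.65 = 2.344 g
n(Cd) = 2.344 / 112.41 = 0.02085 mol; n(e⁻) = 2 × 0.02085 = 0.04170 mol
Q = 0.04170 × 96485 = 4023 C
t = 4023 / 0.458 = 8784 s = 2.44 h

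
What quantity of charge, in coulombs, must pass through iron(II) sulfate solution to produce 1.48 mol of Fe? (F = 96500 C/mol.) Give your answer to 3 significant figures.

Fe²⁺ + 2e⁻ → Fe, so n(e⁻) = 2 × 1.48 = 2.960 mol
Q = 2.960 × 96500 = 2.856×10^5 C

2.86×10^5 C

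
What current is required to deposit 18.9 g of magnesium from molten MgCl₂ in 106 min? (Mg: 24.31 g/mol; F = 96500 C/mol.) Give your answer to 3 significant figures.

23.6 A

n(Mg) = 18.9 / 24.31 = 0.7775 mol
Mg²⁺ + 2e⁻ → Mg, so n(e⁻) = 2 × 0.7775 = 1.555 mol
Q = 1.555 × 96500 = 1.501×10^5 C
I = Q / t = 1.501×10^5 / 6360 s = 23.6 A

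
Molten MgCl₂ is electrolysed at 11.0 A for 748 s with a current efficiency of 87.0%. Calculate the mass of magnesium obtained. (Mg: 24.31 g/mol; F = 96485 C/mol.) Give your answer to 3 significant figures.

0.902 g

Q = 11.0 × 748 = 8228 C
n(e⁻) = 8228 / 96485 = 0.08528 mol
Mg²⁺ + 2e⁻ → Mg, so theoretical m(Mg) = 0.04264 × 24.31 = 1.037 g
Actual mass = 87.0% × 1.037 = 0.902 g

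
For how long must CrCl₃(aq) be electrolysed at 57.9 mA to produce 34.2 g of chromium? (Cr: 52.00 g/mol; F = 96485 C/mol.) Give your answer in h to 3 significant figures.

n(Cr) = 34.2 / 52.00 = 0.6577 mol
Cr³⁺ + 3e⁻ → Cr, so n(e⁻) = 3 × 0.6577 = 1.973 mol
Q = 1.973 × 96485 = 1.904×10^5 C
t = Q / I = 1.904×10^5 / 0.0579 = 3.288×10^6 s = 913 h

913 h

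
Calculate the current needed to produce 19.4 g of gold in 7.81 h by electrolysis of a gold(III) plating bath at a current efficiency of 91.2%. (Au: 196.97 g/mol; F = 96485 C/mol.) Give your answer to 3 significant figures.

1.11 A

n(Au) = 19.4 / 196.97 = 0.09849 mol
Au³⁺ + 3e⁻ → Au, so n(e⁻) = 3 × 0.09849 = 0.2955 mol
Q = 0.2955 × 96485 / 0.912 = 31260 C
I = Q / t = 31260 / 28116 s = 1.11 A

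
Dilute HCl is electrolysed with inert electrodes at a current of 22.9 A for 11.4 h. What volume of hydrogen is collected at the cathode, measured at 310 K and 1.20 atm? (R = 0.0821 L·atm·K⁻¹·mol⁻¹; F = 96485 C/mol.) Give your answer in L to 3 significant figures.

103 L

Q = It = 22.9 × 41040 = 9.398×10^5 C
n(e⁻) = 9.398×10^5 / 96485 = 9.740 mol
2H⁺ + 2e⁻ → H₂, so n(H₂) = 9.740 / 2 = 4.870 mol
V = nRT/P = 4.870 × 0.0821 × 310 / 1.20 = 103.3 L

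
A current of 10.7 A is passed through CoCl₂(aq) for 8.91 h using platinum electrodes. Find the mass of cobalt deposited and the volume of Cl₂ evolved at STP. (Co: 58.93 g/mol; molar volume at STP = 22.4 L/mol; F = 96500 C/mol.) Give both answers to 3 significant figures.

Q = 10.7 × 32076 = 3.432×10^5 C; n(e⁻) = 3.432×10^5 / 96500 = 3.556 mol
Cathode: Co²⁺ + 2e⁻ → Co → n(Co) = 3.556/2 = 1.778 mol → 105 g
Anode: 2Cl⁻ → Cl₂ + 2e⁻ → n(Cl₂) = 3.556/2 = 1.778 mol → 39.8 L

105 g Co; 39.8 L Cl₂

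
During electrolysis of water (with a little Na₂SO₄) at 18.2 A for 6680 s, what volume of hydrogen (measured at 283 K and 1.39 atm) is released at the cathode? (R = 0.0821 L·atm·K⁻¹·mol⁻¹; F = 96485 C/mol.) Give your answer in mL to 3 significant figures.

10500 mL

Charge passed = 18.2 × 6680 = 1.216×10^5 C
n(e⁻) = 1.216×10^5 / 96485 = 1.260 mol
2H⁺ + 2e⁻ → H₂, so n(H₂) = 1.260 / 2 = 0.6300 mol
V = nRT/P = 0.6300 × 0.0821 × 283 / 1.39 = 10.53 L
= 10500 mL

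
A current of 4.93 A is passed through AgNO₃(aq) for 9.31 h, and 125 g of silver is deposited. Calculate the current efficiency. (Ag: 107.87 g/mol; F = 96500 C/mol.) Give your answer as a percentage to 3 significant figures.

67.7%

Q = 4.93 × 33516 = 1.652×10^5 C
n(e⁻) = 1.652×10^5 / 96500 = 1.712 mol
Ag⁺ + e⁻ → Ag, so theoretical n(Ag) = 1.712 mol → 184.7 g
Efficiency = 125 / 184.7 = 0.6768 = 67.7%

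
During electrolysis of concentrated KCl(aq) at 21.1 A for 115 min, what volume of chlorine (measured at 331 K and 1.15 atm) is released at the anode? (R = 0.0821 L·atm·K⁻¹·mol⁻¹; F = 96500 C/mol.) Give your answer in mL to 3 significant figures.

Charge passed = 21.1 × 6900 = 1.456×10^5 C
n(e⁻) = Q/F = 1.456×10^5/96500 = 1.509 mol
2Cl⁻ → Cl₂ + 2e⁻, so n(Cl₂) = 1.509 / 2 = 0.7545 mol
V = nRT/P = 0.7545 × 0.0821 × 331 / 1.15 = 17.83 L
= 17800 mL

17800 mL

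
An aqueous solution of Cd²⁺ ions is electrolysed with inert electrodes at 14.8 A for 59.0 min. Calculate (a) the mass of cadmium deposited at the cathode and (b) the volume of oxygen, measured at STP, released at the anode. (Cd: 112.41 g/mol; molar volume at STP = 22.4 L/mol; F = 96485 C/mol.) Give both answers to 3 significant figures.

30.5 g Cd; 3.04 L O₂

Q = 14.8 × 3540 = 52390 C; n(e⁻) = 52390 / 96485 = 0.5430 mol
Cathode: Cd²⁺ + 2e⁻ → Cd → n(Cd) = 0.5430/2 = 0.2715 mol → 30.5 g
Anode: 2H₂O → O₂ + 4H⁺ + 4e⁻ → n(O₂) = 0.5430/4 = 0.1358 mol → 3.04 L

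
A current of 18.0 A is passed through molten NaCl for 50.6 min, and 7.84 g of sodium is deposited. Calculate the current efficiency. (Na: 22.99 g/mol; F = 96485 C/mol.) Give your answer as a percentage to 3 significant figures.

Q = 18.0 × 3036 = 54650 C
n(e⁻) = 54650 / 96485 = 0.5664 mol
Na⁺ + e⁻ → Na, so theoretical n(Na) = 0.5664 mol → 13.02 g
Efficiency = 7.84 / 13.02 = 0.6022 = 60.2%

60.2%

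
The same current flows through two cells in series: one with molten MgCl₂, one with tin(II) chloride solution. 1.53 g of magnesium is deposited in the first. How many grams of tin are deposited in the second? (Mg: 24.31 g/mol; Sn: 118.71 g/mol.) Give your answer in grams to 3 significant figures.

n(Mg) = 1.53 / 24.31 = 0.06294 mol
Mg²⁺ + 2e⁻ → Mg, so n(e⁻) = 2 × 0.06294 = 0.1259 mol
Since the cells are in series, n(e⁻) in the Sn cell is also 0.1259 mol.
Sn²⁺ + 2e⁻ → Sn, so n(Sn) = 0.1259 / 2 = 0.06295 mol
m(Sn) = 0.06295 × 118.71 = 7.47 g

7.47 g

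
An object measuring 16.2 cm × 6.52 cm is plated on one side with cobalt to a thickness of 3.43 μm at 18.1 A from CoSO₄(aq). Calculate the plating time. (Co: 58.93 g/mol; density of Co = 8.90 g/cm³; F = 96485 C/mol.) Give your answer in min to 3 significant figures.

0.972 min

Plated area = 16.2 × 6.52 = 105.6 cm²
Volume = 105.6 × 3.43×10⁻⁴ cm = 0.03622 cm³
m(Co) = 0.03622 × 8.90 = 0.3224 g
n(Co) = 0.3224 / 58.93 = 0.005471 mol; n(e⁻) = 2 × 0.005471 = 0.01094 mol
Q = 0.01094 × 96485 = 1056 C
t = 1056 / 18.1 = 58.34 s = 0.972 min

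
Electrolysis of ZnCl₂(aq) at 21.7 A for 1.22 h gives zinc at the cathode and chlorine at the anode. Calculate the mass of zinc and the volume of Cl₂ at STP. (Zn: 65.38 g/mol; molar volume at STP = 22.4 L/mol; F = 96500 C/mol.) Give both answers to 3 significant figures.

Q = 21.7 × 4392 = 95310 C; n(e⁻) = 95310 / 96500 = 0.9877 mol
Cathode: Zn²⁺ + 2e⁻ → Zn → n(Zn) = 0.9877/2 = 0.4939 mol → 32.3 g
Anode: 2Cl⁻ → Cl₂ + 2e⁻ → n(Cl₂) = 0.9877/2 = 0.4939 mol → 11.1 L

32.3 g Zn; 11.1 L Cl₂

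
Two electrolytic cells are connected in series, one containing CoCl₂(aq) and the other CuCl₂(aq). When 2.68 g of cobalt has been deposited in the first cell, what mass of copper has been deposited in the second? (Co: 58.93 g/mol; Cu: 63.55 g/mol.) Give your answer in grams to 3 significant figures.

2.89 g

n(Co) = 2.68 / 58.93 = 0.04548 mol
Co²⁺ + 2e⁻ → Co, so n(e⁻) = 2 × 0.04548 = 0.09096 mol
The cells are in series, so the same charge (and hence the same n(e⁻) = 0.09096 mol) passes through both.
Cu²⁺ + 2e⁻ → Cu, so n(Cu) = 0.09096 / 2 = 0.04548 mol
m(Cu) = 0.04548 × 63.55 = 2.89 g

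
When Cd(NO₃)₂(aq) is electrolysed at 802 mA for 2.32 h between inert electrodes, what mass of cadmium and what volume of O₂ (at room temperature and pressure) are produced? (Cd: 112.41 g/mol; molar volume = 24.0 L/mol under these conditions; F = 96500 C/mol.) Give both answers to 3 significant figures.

3.90 g Cd; 0.416 L O₂

Q = 0.802 × 8352 = 6698 C; n(e⁻) = 6698 / 96500 = 0.06941 mol
Cathode: Cd²⁺ + 2e⁻ → Cd → n(Cd) = 0.06941/2 = 0.03471 mol → 3.90 g
Anode: 2H₂O → O₂ + 4H⁺ + 4e⁻ → n(O₂) = 0.06941/4 = 0.01735 mol → 0.416 L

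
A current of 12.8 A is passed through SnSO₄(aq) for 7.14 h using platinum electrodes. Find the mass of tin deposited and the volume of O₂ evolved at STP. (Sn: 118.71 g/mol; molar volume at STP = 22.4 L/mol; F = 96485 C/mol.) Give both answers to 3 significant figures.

202 g Sn; 19.1 L O₂

Q = 12.8 × 25704 = 3.290×10^5 C; n(e⁻) = 3.290×10^5 / 96485 = 3.410 mol
Cathode: Sn²⁺ + 2e⁻ → Sn → n(Sn) = 3.410/2 = 1.705 mol → 202 g
Anode: 2H₂O → O₂ + 4H⁺ + 4e⁻ → n(O₂) = 3.410/4 = 0.8525 mol → 19.1 L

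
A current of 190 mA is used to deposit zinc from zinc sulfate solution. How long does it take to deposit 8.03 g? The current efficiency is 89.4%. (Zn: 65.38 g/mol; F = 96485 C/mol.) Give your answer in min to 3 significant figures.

n(Zn) = 8.03 / 65.38 = 0.1228 mol
Zn²⁺ + 2e⁻ → Zn, so n(e⁻) = 2 × 0.1228 = 0.2456 mol
Q = 0.2456 × 96485 / 0.894 = 26510 C
t = Q / I = 26510 / 0.190 = 1.395×10^5 s = 2330 min

2330 min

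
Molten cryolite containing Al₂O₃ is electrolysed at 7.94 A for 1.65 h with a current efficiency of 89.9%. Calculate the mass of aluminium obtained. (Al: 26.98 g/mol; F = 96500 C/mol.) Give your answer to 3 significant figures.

3.95 g

Q = 7.94 × 5940 = 47160 C
n(e⁻) = 47160 / 96500 = 0.4887 mol
Al³⁺ + 3e⁻ → Al, so theoretical m(Al) = 0.1629 × 26.98 = 4.395 g
Actual mass = 89.9% × 4.395 = 3.95 g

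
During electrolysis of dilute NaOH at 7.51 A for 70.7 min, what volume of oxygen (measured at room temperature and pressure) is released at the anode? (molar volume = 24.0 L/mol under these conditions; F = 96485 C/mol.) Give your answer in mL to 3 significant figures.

Charge passed = 7.51 × 4242 = 31860 C
Moles of electrons = 31860 / 96485 = 0.3302 mol
2H₂O → O₂ + 4H⁺ + 4e⁻, so n(O₂) = 0.3302 / 4 = 0.08255 mol
V = 0.08255 × 24.0 = 1.981 L
= 1980 mL

1980 mL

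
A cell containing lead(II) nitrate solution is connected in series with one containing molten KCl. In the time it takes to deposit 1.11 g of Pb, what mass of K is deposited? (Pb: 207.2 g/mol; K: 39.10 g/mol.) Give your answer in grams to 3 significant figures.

n(Pb) = 1.11 / 207.2 = 0.005357 mol
Pb²⁺ + 2e⁻ → Pb, so n(e⁻) = 2 × 0.005357 = 0.01071 mol
The cells are in series, so the same charge (and hence the same n(e⁻) = 0.01071 mol) passes through both.
K⁺ + e⁻ → K, so n(K) = 0.01071 mol
m(K) = 0.01071 × 39.10 = 0.419 g

0.419 g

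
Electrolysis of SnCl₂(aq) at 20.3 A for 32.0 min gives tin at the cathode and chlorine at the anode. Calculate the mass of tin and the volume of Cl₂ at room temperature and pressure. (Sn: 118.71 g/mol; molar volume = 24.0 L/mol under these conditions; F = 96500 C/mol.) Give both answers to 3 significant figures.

Q = 20.3 × 1920 = 38980 C; n(e⁻) = 38980 / 96500 = 0.4039 mol
Cathode: Sn²⁺ + 2e⁻ → Sn → n(Sn) = 0.4039/2 = 0.2020 mol → 24.0 g
Anode: 2Cl⁻ → Cl₂ + 2e⁻ → n(Cl₂) = 0.4039/2 = 0.2020 mol → 4.85 L

24.0 g Sn; 4.85 L Cl₂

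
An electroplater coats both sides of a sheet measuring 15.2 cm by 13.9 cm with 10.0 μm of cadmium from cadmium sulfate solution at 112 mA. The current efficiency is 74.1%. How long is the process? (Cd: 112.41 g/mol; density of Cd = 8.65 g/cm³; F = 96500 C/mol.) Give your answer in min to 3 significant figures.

Plated area = 2 × 15.2 × 13.9 = 422.6 cm²
Volume = 422.6 × 10.0×10⁻⁴ cm = 0.4226 cm³
m(Cd) = 0.4226 × 8.65 = 3.655 g
n(Cd) = 3.655 / 112.41 = 0.03251 mol; n(e⁻) = 2 × 0.03251 = 0.06502 mol
Q = 0.06502 × 96500 / 0.741 = 8468 C
t = 8468 / 0.112 = 75610 s = 1260 min

1260 min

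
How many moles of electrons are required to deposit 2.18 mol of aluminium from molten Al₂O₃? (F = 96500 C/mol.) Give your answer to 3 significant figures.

Al³⁺ + 3e⁻ → Al, so n(e⁻) = 3 × 2.18 = 6.540 mol

6.54 mol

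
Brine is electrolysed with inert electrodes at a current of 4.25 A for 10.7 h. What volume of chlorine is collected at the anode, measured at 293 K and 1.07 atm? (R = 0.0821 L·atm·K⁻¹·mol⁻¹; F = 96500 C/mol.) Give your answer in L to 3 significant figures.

Charge passed = 4.25 × 38520 = 1.637×10^5 C
Moles of electrons = 1.637×10^5 / 96500 = 1.696 mol
2Cl⁻ → Cl₂ + 2e⁻, so n(Cl₂) = 1.696 / 2 = 0.8480 mol
V = nRT/P = 0.8480 × 0.0821 × 293 / 1.07 = 19.06 L

19.1 L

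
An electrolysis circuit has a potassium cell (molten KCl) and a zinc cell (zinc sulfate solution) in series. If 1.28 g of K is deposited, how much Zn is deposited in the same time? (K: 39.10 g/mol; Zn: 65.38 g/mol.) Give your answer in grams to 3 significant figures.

n(K) = 1.28 / 39.10 = 0.03274 mol
K⁺ + e⁻ → K, so n(e⁻) = 0.03274 mol
In series, the same 0.03274 mol of electrons flows through the second cell.
Zn²⁺ + 2e⁻ → Zn, so n(Zn) = 0.03274 / 2 = 0.01637 mol
m(Zn) = 0.01637 × 65.38 = 1.07 g

1.07 g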